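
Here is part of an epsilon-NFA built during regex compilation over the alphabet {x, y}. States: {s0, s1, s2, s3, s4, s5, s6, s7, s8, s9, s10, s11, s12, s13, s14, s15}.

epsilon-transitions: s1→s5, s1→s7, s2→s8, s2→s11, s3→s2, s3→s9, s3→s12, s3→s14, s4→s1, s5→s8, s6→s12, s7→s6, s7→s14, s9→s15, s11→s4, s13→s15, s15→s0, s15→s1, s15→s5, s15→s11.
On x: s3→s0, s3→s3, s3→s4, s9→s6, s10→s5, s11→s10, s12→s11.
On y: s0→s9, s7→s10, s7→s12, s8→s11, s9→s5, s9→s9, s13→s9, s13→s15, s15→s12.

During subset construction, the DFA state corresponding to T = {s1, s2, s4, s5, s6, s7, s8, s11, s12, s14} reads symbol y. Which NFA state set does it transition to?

s7 on y → {s10, s12}.
s8 on y → {s11}.
No y-transition from s1, s2, s4, s5, s6, s11, s12, s14.
Union after reading y: {s10, s11, s12}.
Now take the epsilon-closure:
From s11 via epsilon: add s4.
From s4 via epsilon: add s1.
From s1 via epsilon: add s5, s7.
From s5 via epsilon: add s8.
From s7 via epsilon: add s6, s14.
No new states can be added; the closed set is {s1, s4, s5, s6, s7, s8, s10, s11, s12, s14}.

{s1, s4, s5, s6, s7, s8, s10, s11, s12, s14}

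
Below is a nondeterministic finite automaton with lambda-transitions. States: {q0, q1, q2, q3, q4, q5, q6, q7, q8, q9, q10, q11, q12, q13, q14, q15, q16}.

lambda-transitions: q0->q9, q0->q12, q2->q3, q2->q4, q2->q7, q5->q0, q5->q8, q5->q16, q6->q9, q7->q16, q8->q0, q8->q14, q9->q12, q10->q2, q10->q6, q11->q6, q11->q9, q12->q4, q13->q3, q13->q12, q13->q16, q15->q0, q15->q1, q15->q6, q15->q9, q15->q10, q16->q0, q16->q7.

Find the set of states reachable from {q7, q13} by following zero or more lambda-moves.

{q0, q3, q4, q7, q9, q12, q13, q16}

Start with {q7, q13}.
From q7 via lambda: add q16.
From q13 via lambda: add q3, q12.
From q12 via lambda: add q4.
From q16 via lambda: add q0.
From q0 via lambda: add q9.
No new states can be added; the closed set is {q0, q3, q4, q7, q9, q12, q13, q16}.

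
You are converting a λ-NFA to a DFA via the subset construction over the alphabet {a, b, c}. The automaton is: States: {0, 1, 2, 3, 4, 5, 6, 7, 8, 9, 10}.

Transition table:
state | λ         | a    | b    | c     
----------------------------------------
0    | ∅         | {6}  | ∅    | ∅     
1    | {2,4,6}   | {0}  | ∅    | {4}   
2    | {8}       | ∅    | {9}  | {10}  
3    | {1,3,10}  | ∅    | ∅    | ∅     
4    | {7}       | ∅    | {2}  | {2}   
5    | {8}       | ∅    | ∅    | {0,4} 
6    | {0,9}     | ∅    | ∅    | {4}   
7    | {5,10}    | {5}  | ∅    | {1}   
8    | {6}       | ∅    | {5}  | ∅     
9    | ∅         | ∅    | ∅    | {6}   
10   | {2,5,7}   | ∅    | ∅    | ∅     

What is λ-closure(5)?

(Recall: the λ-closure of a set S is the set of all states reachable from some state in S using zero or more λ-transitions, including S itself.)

{0, 5, 6, 8, 9}

Start with {5}.
From 5 via λ: add 8.
From 8 via λ: add 6.
From 6 via λ: add 0, 9.
No new states can be added; the closed set is {0, 5, 6, 8, 9}.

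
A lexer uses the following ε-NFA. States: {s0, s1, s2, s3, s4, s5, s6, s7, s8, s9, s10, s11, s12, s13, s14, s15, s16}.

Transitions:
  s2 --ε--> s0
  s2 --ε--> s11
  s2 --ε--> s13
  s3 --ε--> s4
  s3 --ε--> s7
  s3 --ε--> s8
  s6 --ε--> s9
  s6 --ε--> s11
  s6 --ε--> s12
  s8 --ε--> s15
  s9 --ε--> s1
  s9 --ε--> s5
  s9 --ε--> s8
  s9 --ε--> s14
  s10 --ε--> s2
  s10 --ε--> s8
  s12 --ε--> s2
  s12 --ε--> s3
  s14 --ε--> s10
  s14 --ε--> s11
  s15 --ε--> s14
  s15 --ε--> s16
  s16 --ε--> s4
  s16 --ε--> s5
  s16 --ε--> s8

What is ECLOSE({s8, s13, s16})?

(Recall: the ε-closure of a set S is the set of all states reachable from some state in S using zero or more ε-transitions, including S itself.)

Start with {s8, s13, s16}.
From s8 via ε: add s15.
From s16 via ε: add s4, s5.
From s15 via ε: add s14.
From s14 via ε: add s10, s11.
From s10 via ε: add s2.
From s2 via ε: add s0.
No new states can be added; the closed set is {s0, s2, s4, s5, s8, s10, s11, s13, s14, s15, s16}.

{s0, s2, s4, s5, s8, s10, s11, s13, s14, s15, s16}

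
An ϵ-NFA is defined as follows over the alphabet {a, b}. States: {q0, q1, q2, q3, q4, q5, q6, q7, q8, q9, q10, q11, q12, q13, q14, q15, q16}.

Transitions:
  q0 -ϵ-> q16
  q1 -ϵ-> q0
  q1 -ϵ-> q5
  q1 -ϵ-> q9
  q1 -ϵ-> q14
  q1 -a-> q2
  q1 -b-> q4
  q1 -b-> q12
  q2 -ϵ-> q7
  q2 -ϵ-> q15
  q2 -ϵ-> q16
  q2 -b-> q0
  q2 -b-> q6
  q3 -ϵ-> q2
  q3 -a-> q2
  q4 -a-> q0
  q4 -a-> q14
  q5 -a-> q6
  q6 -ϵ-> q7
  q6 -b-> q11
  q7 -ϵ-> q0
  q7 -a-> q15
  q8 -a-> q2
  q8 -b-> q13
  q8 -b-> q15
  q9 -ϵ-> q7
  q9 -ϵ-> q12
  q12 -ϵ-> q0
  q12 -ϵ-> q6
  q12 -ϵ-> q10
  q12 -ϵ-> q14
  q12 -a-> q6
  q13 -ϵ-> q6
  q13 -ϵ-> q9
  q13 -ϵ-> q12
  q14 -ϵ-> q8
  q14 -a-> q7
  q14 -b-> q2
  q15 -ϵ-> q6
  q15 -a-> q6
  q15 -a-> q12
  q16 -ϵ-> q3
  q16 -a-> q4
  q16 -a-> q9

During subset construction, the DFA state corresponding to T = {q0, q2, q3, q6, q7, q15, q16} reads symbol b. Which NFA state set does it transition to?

q2 on b → {q0, q6}.
q6 on b → {q11}.
No b-transition from q0, q3, q7, q15, q16.
Union after reading b: {q0, q6, q11}.
Now take the ϵ-closure:
From q0 via ϵ: add q16.
From q6 via ϵ: add q7.
From q16 via ϵ: add q3.
From q3 via ϵ: add q2.
From q2 via ϵ: add q15.
No new states can be added; the closed set is {q0, q2, q3, q6, q7, q11, q15, q16}.

{q0, q2, q3, q6, q7, q11, q15, q16}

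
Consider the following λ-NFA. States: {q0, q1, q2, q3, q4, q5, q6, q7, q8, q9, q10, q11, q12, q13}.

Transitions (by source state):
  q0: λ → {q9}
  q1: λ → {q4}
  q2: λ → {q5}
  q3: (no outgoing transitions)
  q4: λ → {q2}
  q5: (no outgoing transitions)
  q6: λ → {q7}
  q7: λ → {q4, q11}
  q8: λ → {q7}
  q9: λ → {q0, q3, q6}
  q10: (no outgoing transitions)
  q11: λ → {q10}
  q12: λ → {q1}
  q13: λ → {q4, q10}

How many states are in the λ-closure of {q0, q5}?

10

Start with {q0, q5}.
From q0 via λ: add q9.
From q9 via λ: add q3, q6.
From q6 via λ: add q7.
From q7 via λ: add q4, q11.
From q4 via λ: add q2.
From q11 via λ: add q10.
λ-closure = {q0, q2, q3, q4, q5, q6, q7, q9, q10, q11}, which has 10 states.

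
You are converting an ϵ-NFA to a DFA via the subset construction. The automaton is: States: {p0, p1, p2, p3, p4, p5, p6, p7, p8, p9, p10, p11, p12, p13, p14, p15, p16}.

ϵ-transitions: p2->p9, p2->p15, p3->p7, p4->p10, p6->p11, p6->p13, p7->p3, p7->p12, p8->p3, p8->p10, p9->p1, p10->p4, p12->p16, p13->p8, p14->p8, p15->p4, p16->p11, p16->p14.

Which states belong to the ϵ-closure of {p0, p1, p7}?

{p0, p1, p3, p4, p7, p8, p10, p11, p12, p14, p16}

Start with {p0, p1, p7}.
From p7 via ϵ: add p3, p12.
From p12 via ϵ: add p16.
From p16 via ϵ: add p11, p14.
From p14 via ϵ: add p8.
From p8 via ϵ: add p10.
From p10 via ϵ: add p4.
No new states can be added; the closed set is {p0, p1, p3, p4, p7, p8, p10, p11, p12, p14, p16}.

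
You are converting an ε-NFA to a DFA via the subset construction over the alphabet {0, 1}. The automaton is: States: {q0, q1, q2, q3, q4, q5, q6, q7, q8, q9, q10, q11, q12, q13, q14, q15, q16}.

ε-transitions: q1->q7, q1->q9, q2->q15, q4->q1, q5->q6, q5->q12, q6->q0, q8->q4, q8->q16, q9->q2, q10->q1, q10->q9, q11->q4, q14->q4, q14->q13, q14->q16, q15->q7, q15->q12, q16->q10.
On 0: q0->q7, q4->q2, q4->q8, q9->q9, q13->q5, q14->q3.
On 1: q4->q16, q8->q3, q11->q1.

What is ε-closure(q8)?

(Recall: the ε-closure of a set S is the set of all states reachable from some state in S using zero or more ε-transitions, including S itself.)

Start with {q8}.
From q8 via ε: add q4, q16.
From q4 via ε: add q1.
From q16 via ε: add q10.
From q1 via ε: add q7, q9.
From q9 via ε: add q2.
From q2 via ε: add q15.
From q15 via ε: add q12.
No new states can be added; the closed set is {q1, q2, q4, q7, q8, q9, q10, q12, q15, q16}.

{q1, q2, q4, q7, q8, q9, q10, q12, q15, q16}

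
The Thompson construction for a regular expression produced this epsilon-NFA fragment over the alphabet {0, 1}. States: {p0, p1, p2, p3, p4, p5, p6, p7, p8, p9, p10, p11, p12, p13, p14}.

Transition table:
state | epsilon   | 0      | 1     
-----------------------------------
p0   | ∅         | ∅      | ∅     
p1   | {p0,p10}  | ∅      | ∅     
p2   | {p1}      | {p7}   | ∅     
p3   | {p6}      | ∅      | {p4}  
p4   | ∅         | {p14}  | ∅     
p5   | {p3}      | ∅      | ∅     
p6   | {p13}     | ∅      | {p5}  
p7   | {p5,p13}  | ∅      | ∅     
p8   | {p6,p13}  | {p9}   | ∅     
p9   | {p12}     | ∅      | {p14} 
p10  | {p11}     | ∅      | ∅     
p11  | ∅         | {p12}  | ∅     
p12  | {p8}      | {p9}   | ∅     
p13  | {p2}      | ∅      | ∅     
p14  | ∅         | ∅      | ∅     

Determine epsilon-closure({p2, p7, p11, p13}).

Start with {p2, p7, p11, p13}.
From p2 via epsilon: add p1.
From p7 via epsilon: add p5.
From p1 via epsilon: add p0, p10.
From p5 via epsilon: add p3.
From p3 via epsilon: add p6.
No new states can be added; the closed set is {p0, p1, p2, p3, p5, p6, p7, p10, p11, p13}.

{p0, p1, p2, p3, p5, p6, p7, p10, p11, p13}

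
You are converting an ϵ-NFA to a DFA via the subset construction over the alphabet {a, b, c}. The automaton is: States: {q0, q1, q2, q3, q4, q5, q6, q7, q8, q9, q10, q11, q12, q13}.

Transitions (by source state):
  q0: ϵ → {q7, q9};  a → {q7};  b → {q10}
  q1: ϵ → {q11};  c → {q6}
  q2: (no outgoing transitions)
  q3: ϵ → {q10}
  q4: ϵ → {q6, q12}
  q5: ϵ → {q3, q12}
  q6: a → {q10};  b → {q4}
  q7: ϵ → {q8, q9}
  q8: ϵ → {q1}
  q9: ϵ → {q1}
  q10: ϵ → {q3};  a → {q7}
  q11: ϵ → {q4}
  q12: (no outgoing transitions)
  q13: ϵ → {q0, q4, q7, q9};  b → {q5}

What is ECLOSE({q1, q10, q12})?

{q1, q3, q4, q6, q10, q11, q12}

Start with {q1, q10, q12}.
From q1 via ϵ: add q11.
From q10 via ϵ: add q3.
From q11 via ϵ: add q4.
From q4 via ϵ: add q6.
No new states can be added; the closed set is {q1, q3, q4, q6, q10, q11, q12}.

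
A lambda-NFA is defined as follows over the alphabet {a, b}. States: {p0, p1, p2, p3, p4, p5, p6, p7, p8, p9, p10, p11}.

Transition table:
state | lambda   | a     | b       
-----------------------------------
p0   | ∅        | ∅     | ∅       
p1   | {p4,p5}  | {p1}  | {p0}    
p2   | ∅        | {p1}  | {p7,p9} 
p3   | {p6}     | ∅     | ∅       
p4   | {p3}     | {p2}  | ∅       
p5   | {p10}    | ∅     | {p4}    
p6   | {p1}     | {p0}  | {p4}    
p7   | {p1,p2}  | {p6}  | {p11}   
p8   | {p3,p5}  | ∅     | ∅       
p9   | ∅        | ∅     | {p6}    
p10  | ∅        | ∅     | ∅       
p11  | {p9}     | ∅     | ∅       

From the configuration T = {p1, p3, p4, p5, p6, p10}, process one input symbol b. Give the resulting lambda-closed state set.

{p0, p1, p3, p4, p5, p6, p10}

p1 on b → {p0}.
p5 on b → {p4}.
p6 on b → {p4}.
No b-transition from p3, p4, p10.
Union after reading b: {p0, p4}.
Now take the lambda-closure:
From p4 via lambda: add p3.
From p3 via lambda: add p6.
From p6 via lambda: add p1.
From p1 via lambda: add p5.
From p5 via lambda: add p10.
No new states can be added; the closed set is {p0, p1, p3, p4, p5, p6, p10}.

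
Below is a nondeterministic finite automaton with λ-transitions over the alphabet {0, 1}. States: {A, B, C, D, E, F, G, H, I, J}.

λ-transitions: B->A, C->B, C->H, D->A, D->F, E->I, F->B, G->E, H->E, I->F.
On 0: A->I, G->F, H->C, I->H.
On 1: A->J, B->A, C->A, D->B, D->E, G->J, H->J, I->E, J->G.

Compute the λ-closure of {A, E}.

Start with {A, E}.
From E via λ: add I.
From I via λ: add F.
From F via λ: add B.
No new states can be added; the closed set is {A, B, E, F, I}.

{A, B, E, F, I}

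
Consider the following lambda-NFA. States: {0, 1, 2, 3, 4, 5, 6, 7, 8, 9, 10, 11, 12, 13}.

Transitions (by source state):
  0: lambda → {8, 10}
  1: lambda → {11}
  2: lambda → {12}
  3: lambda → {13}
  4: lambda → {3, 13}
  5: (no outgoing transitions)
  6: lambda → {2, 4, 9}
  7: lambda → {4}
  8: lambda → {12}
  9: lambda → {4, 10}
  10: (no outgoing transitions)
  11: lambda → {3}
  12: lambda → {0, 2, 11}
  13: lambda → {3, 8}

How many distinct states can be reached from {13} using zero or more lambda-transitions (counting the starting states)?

Start with {13}.
From 13 via lambda: add 3, 8.
From 8 via lambda: add 12.
From 12 via lambda: add 0, 2, 11.
From 0 via lambda: add 10.
lambda-closure = {0, 2, 3, 8, 10, 11, 12, 13}, which has 8 states.

8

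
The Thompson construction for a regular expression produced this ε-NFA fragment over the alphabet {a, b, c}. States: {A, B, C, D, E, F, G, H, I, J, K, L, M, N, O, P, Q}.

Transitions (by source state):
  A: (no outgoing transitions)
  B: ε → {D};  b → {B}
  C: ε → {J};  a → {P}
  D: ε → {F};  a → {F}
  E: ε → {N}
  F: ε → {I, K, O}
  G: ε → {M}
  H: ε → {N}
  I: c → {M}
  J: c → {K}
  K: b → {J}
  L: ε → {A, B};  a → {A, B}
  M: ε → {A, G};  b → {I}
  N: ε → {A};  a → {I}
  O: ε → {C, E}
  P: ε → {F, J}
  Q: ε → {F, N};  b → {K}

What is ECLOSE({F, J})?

Start with {F, J}.
From F via ε: add I, K, O.
From O via ε: add C, E.
From E via ε: add N.
From N via ε: add A.
No new states can be added; the closed set is {A, C, E, F, I, J, K, N, O}.

{A, C, E, F, I, J, K, N, O}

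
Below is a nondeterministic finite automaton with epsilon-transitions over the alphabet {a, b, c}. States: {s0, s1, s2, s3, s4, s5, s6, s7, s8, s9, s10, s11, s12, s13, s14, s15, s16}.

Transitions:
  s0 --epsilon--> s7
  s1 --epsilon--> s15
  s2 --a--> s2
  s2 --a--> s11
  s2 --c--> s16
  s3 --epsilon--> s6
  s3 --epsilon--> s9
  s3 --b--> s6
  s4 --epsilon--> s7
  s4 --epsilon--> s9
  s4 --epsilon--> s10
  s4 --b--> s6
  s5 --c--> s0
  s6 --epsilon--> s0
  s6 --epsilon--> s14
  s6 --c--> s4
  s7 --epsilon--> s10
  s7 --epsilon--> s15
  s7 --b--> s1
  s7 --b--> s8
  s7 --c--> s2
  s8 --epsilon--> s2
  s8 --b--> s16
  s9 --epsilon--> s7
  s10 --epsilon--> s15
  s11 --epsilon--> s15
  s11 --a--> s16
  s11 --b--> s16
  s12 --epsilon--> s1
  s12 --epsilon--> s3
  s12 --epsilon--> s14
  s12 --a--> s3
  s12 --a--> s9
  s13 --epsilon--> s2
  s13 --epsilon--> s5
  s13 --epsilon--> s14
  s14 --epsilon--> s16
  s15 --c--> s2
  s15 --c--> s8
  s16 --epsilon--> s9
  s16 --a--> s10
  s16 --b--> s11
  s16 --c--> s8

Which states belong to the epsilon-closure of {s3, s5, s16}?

{s0, s3, s5, s6, s7, s9, s10, s14, s15, s16}

Start with {s3, s5, s16}.
From s3 via epsilon: add s6, s9.
From s6 via epsilon: add s0, s14.
From s9 via epsilon: add s7.
From s7 via epsilon: add s10, s15.
No new states can be added; the closed set is {s0, s3, s5, s6, s7, s9, s10, s14, s15, s16}.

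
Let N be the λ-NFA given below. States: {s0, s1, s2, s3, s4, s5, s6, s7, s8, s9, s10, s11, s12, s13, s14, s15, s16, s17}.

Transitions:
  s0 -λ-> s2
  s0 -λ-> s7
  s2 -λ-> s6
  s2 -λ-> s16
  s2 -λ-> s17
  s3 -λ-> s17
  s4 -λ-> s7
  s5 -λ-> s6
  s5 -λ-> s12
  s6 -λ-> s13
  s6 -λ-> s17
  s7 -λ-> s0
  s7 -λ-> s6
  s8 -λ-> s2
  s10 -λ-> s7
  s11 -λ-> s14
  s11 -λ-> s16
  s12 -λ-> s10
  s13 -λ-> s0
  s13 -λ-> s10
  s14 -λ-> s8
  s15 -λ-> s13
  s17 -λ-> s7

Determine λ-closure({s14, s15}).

Start with {s14, s15}.
From s14 via λ: add s8.
From s15 via λ: add s13.
From s8 via λ: add s2.
From s13 via λ: add s0, s10.
From s0 via λ: add s7.
From s2 via λ: add s6, s16, s17.
No new states can be added; the closed set is {s0, s2, s6, s7, s8, s10, s13, s14, s15, s16, s17}.

{s0, s2, s6, s7, s8, s10, s13, s14, s15, s16, s17}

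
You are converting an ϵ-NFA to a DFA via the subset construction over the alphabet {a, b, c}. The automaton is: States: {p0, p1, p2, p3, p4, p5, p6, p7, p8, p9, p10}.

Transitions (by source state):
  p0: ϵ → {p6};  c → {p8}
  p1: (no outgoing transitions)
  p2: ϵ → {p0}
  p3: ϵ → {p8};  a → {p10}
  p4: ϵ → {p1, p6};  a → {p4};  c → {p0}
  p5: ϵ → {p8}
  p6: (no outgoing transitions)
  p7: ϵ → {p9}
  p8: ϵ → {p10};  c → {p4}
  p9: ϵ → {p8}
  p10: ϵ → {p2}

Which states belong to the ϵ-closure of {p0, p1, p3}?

{p0, p1, p2, p3, p6, p8, p10}

Start with {p0, p1, p3}.
From p0 via ϵ: add p6.
From p3 via ϵ: add p8.
From p8 via ϵ: add p10.
From p10 via ϵ: add p2.
No new states can be added; the closed set is {p0, p1, p2, p3, p6, p8, p10}.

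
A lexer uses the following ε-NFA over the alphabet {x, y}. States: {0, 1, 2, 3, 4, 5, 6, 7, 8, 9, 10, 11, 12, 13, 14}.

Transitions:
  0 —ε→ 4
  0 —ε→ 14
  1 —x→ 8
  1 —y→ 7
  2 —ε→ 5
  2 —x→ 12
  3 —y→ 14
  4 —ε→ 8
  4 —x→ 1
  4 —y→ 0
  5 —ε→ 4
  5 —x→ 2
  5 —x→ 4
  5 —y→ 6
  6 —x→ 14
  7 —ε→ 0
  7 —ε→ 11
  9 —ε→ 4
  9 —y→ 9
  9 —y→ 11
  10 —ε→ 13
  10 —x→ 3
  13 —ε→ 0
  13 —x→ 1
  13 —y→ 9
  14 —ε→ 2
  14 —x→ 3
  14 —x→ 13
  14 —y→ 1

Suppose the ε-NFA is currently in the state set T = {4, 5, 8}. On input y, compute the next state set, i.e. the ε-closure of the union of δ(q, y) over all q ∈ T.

{0, 2, 4, 5, 6, 8, 14}

4 on y → {0}.
5 on y → {6}.
No y-transition from 8.
Union after reading y: {0, 6}.
Now take the ε-closure:
From 0 via ε: add 4, 14.
From 4 via ε: add 8.
From 14 via ε: add 2.
From 2 via ε: add 5.
No new states can be added; the closed set is {0, 2, 4, 5, 6, 8, 14}.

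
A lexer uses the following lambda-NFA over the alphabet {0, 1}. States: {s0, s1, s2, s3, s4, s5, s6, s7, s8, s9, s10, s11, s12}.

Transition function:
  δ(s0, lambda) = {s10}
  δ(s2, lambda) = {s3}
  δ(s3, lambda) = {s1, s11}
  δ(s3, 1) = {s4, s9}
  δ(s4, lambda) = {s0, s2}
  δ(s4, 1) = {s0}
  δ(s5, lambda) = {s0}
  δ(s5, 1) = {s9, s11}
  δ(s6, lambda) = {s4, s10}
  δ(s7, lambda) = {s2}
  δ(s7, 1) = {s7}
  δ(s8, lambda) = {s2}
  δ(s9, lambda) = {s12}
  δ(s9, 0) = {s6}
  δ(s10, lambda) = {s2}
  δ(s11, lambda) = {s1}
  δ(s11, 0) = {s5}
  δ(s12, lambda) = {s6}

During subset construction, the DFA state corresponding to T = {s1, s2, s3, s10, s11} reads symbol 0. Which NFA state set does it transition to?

s11 on 0 → {s5}.
No 0-transition from s1, s2, s3, s10.
Union after reading 0: {s5}.
Now take the lambda-closure:
From s5 via lambda: add s0.
From s0 via lambda: add s10.
From s10 via lambda: add s2.
From s2 via lambda: add s3.
From s3 via lambda: add s1, s11.
No new states can be added; the closed set is {s0, s1, s2, s3, s5, s10, s11}.

{s0, s1, s2, s3, s5, s10, s11}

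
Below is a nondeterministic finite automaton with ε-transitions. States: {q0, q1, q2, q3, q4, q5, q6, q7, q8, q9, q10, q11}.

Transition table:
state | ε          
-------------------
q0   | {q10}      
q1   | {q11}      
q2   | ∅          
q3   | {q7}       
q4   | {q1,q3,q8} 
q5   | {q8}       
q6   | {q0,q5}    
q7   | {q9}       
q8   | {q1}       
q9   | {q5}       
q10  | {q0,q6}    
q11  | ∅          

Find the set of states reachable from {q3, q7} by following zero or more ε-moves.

Start with {q3, q7}.
From q7 via ε: add q9.
From q9 via ε: add q5.
From q5 via ε: add q8.
From q8 via ε: add q1.
From q1 via ε: add q11.
No new states can be added; the closed set is {q1, q3, q5, q7, q8, q9, q11}.

{q1, q3, q5, q7, q8, q9, q11}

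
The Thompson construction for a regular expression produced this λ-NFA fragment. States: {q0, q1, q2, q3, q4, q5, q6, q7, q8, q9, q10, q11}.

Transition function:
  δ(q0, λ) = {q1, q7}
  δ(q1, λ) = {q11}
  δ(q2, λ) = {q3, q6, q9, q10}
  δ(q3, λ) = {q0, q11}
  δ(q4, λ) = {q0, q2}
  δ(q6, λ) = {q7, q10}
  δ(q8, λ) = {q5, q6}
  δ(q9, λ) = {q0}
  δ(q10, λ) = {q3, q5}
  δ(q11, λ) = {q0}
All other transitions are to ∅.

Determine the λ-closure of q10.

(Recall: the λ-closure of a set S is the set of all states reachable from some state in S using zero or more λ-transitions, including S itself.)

{q0, q1, q3, q5, q7, q10, q11}

Start with {q10}.
From q10 via λ: add q3, q5.
From q3 via λ: add q0, q11.
From q0 via λ: add q1, q7.
No new states can be added; the closed set is {q0, q1, q3, q5, q7, q10, q11}.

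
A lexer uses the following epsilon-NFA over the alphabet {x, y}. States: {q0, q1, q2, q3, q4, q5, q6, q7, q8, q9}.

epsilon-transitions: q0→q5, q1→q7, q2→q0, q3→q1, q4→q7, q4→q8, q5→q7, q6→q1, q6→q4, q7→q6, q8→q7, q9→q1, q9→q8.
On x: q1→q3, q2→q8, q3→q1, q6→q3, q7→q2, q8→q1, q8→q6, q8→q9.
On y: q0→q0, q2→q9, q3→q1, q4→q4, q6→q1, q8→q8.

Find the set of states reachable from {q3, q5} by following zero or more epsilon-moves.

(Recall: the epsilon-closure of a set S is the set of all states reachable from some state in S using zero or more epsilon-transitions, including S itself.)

Start with {q3, q5}.
From q3 via epsilon: add q1.
From q5 via epsilon: add q7.
From q7 via epsilon: add q6.
From q6 via epsilon: add q4.
From q4 via epsilon: add q8.
No new states can be added; the closed set is {q1, q3, q4, q5, q6, q7, q8}.

{q1, q3, q4, q5, q6, q7, q8}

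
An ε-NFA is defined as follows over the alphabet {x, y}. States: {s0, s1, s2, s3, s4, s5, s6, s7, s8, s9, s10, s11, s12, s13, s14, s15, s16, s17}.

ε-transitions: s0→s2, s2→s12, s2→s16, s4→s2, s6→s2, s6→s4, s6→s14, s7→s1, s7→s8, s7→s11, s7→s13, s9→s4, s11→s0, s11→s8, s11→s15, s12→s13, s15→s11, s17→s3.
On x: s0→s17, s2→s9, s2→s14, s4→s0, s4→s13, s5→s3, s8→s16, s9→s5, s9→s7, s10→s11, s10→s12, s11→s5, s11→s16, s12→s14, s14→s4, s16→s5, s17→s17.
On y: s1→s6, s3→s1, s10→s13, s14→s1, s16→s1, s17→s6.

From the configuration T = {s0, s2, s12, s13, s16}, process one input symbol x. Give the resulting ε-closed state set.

s0 on x → {s17}.
s2 on x → {s9, s14}.
s12 on x → {s14}.
s16 on x → {s5}.
No x-transition from s13.
Union after reading x: {s5, s9, s14, s17}.
Now take the ε-closure:
From s9 via ε: add s4.
From s17 via ε: add s3.
From s4 via ε: add s2.
From s2 via ε: add s12, s16.
From s12 via ε: add s13.
No new states can be added; the closed set is {s2, s3, s4, s5, s9, s12, s13, s14, s16, s17}.

{s2, s3, s4, s5, s9, s12, s13, s14, s16, s17}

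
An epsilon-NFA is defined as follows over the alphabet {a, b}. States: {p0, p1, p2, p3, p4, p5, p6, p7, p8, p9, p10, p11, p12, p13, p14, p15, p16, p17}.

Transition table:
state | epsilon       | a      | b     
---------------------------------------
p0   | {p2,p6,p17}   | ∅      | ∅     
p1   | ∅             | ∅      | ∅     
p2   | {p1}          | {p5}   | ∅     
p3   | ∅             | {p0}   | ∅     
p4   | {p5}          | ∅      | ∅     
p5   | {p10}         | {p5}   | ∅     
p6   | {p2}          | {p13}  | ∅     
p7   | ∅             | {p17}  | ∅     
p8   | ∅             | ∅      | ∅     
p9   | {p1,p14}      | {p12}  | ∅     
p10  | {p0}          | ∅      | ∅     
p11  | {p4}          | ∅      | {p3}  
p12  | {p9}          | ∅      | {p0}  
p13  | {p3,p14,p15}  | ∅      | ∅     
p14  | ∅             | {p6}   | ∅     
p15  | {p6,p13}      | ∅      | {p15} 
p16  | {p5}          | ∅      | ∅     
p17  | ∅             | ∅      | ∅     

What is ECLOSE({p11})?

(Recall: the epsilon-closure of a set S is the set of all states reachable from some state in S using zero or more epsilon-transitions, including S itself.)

{p0, p1, p2, p4, p5, p6, p10, p11, p17}

Start with {p11}.
From p11 via epsilon: add p4.
From p4 via epsilon: add p5.
From p5 via epsilon: add p10.
From p10 via epsilon: add p0.
From p0 via epsilon: add p2, p6, p17.
From p2 via epsilon: add p1.
No new states can be added; the closed set is {p0, p1, p2, p4, p5, p6, p10, p11, p17}.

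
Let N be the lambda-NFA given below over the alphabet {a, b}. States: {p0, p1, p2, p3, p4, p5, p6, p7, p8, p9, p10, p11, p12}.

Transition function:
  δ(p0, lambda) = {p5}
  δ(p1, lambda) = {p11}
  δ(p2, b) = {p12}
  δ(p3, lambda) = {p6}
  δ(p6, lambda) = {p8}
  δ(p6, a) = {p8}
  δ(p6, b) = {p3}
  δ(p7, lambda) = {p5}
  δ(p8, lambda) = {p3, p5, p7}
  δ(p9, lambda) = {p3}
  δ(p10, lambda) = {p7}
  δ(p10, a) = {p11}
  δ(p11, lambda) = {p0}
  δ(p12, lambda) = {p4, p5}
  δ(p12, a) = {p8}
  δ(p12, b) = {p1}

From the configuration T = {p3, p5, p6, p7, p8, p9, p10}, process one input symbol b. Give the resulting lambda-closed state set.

p6 on b → {p3}.
No b-transition from p3, p5, p7, p8, p9, p10.
Union after reading b: {p3}.
Now take the lambda-closure:
From p3 via lambda: add p6.
From p6 via lambda: add p8.
From p8 via lambda: add p5, p7.
No new states can be added; the closed set is {p3, p5, p6, p7, p8}.

{p3, p5, p6, p7, p8}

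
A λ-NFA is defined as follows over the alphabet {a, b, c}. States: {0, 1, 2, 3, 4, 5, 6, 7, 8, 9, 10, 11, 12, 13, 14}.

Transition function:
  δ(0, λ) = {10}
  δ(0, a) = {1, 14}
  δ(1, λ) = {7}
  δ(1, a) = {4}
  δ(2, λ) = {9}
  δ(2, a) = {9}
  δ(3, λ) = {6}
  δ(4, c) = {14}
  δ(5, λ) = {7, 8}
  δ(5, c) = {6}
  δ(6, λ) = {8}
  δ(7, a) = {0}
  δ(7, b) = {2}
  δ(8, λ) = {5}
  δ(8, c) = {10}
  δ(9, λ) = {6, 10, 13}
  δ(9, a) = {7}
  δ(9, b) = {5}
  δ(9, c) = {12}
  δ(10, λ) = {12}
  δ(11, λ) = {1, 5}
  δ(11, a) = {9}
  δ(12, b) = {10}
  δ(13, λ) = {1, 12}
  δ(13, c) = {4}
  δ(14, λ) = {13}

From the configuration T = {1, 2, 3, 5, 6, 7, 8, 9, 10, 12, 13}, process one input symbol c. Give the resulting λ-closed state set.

{4, 5, 6, 7, 8, 10, 12}

5 on c → {6}.
8 on c → {10}.
9 on c → {12}.
13 on c → {4}.
No c-transition from 1, 2, 3, 6, 7, 10, 12.
Union after reading c: {4, 6, 10, 12}.
Now take the λ-closure:
From 6 via λ: add 8.
From 8 via λ: add 5.
From 5 via λ: add 7.
No new states can be added; the closed set is {4, 5, 6, 7, 8, 10, 12}.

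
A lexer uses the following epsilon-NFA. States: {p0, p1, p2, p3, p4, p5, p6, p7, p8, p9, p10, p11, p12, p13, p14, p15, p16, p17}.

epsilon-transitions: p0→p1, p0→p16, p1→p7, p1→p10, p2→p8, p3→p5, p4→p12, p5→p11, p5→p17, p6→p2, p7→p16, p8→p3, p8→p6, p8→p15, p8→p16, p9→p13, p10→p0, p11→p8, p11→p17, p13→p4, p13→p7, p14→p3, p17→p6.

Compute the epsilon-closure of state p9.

Start with {p9}.
From p9 via epsilon: add p13.
From p13 via epsilon: add p4, p7.
From p4 via epsilon: add p12.
From p7 via epsilon: add p16.
No new states can be added; the closed set is {p4, p7, p9, p12, p13, p16}.

{p4, p7, p9, p12, p13, p16}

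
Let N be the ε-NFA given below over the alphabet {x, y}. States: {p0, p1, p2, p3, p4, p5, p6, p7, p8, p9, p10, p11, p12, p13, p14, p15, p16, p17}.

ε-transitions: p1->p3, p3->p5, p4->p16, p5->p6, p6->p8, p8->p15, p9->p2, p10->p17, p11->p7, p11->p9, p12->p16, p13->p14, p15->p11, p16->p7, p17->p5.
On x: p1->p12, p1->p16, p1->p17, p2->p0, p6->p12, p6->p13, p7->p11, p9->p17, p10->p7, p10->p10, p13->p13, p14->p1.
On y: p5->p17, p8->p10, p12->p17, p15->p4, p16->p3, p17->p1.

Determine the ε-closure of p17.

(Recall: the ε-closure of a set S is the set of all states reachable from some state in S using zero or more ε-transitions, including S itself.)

{p2, p5, p6, p7, p8, p9, p11, p15, p17}

Start with {p17}.
From p17 via ε: add p5.
From p5 via ε: add p6.
From p6 via ε: add p8.
From p8 via ε: add p15.
From p15 via ε: add p11.
From p11 via ε: add p7, p9.
From p9 via ε: add p2.
No new states can be added; the closed set is {p2, p5, p6, p7, p8, p9, p11, p15, p17}.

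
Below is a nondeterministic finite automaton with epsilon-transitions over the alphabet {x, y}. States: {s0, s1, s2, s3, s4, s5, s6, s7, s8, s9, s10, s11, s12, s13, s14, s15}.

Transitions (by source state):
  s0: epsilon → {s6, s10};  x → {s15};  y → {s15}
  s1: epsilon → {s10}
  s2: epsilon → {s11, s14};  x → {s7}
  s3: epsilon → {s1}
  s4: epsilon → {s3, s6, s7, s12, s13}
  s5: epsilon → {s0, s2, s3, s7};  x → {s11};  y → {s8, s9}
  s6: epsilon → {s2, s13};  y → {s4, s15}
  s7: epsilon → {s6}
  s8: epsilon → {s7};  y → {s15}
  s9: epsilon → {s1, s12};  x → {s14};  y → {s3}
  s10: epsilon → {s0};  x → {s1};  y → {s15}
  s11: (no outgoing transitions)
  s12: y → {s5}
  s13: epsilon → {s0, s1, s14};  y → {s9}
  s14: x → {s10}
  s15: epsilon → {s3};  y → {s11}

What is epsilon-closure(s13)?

{s0, s1, s2, s6, s10, s11, s13, s14}

Start with {s13}.
From s13 via epsilon: add s0, s1, s14.
From s0 via epsilon: add s6, s10.
From s6 via epsilon: add s2.
From s2 via epsilon: add s11.
No new states can be added; the closed set is {s0, s1, s2, s6, s10, s11, s13, s14}.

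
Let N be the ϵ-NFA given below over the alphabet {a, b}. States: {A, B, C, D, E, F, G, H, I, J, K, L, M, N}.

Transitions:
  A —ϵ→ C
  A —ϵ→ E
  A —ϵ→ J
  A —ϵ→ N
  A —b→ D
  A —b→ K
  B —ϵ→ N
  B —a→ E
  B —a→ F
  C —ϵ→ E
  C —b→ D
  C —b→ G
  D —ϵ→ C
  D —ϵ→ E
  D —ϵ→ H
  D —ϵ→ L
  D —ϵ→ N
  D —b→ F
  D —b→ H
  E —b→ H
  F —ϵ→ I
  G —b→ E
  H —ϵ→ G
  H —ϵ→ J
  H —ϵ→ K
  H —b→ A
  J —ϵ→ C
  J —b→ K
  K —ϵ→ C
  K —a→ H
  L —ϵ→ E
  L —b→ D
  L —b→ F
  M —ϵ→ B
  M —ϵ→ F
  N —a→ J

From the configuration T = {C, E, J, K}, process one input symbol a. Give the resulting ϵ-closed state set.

K on a → {H}.
No a-transition from C, E, J.
Union after reading a: {H}.
Now take the ϵ-closure:
From H via ϵ: add G, J, K.
From J via ϵ: add C.
From C via ϵ: add E.
No new states can be added; the closed set is {C, E, G, H, J, K}.

{C, E, G, H, J, K}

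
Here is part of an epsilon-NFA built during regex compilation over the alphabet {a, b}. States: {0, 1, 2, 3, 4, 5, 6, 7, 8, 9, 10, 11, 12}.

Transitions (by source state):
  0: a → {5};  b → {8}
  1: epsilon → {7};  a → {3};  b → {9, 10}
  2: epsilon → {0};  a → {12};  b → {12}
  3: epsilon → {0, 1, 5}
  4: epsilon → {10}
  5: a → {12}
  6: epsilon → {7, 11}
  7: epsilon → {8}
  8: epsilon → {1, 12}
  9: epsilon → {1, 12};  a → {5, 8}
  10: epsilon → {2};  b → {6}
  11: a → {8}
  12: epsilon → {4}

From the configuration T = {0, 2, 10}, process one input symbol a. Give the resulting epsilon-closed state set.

{0, 2, 4, 5, 10, 12}

0 on a → {5}.
2 on a → {12}.
No a-transition from 10.
Union after reading a: {5, 12}.
Now take the epsilon-closure:
From 12 via epsilon: add 4.
From 4 via epsilon: add 10.
From 10 via epsilon: add 2.
From 2 via epsilon: add 0.
No new states can be added; the closed set is {0, 2, 4, 5, 10, 12}.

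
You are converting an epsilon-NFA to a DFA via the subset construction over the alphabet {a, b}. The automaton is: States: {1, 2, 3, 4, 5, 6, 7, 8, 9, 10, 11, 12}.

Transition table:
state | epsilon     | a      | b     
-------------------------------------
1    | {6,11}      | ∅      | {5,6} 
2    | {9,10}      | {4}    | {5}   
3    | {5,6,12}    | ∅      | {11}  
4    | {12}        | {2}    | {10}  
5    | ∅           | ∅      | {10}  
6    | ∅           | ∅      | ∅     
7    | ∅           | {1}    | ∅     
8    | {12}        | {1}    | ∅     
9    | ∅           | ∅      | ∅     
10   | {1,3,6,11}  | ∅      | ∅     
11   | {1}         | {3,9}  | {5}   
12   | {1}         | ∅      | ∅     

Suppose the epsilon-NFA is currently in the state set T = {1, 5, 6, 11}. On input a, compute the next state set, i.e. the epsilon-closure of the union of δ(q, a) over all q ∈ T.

11 on a → {3, 9}.
No a-transition from 1, 5, 6.
Union after reading a: {3, 9}.
Now take the epsilon-closure:
From 3 via epsilon: add 5, 6, 12.
From 12 via epsilon: add 1.
From 1 via epsilon: add 11.
No new states can be added; the closed set is {1, 3, 5, 6, 9, 11, 12}.

{1, 3, 5, 6, 9, 11, 12}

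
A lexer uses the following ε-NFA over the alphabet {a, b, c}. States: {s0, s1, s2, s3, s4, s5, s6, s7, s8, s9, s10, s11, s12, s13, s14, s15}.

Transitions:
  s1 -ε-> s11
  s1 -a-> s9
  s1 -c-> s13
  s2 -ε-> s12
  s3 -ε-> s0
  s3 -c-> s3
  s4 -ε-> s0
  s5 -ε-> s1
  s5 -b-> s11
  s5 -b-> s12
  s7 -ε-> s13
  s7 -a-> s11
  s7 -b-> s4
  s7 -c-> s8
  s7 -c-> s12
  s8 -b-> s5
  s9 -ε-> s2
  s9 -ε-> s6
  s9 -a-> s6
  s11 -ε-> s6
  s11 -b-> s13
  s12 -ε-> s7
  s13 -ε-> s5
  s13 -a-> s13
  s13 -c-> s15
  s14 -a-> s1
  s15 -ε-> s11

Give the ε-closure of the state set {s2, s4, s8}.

Start with {s2, s4, s8}.
From s2 via ε: add s12.
From s4 via ε: add s0.
From s12 via ε: add s7.
From s7 via ε: add s13.
From s13 via ε: add s5.
From s5 via ε: add s1.
From s1 via ε: add s11.
From s11 via ε: add s6.
No new states can be added; the closed set is {s0, s1, s2, s4, s5, s6, s7, s8, s11, s12, s13}.

{s0, s1, s2, s4, s5, s6, s7, s8, s11, s12, s13}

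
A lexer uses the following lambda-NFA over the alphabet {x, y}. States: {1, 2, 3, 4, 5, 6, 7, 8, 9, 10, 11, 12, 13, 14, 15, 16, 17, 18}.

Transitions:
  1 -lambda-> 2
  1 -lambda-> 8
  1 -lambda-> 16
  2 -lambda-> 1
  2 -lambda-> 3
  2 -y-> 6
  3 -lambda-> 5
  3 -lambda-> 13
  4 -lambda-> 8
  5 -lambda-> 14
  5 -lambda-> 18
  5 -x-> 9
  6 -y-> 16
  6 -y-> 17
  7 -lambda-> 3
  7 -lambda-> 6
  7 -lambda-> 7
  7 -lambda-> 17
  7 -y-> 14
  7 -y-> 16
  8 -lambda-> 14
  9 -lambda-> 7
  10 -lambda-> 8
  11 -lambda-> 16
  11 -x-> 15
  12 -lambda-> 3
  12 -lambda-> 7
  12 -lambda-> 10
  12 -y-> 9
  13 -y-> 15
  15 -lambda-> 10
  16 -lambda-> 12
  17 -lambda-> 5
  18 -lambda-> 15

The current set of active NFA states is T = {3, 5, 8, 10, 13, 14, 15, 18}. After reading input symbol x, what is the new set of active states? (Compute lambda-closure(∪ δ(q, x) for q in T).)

5 on x → {9}.
No x-transition from 3, 8, 10, 13, 14, 15, 18.
Union after reading x: {9}.
Now take the lambda-closure:
From 9 via lambda: add 7.
From 7 via lambda: add 3, 6, 17.
From 3 via lambda: add 5, 13.
From 5 via lambda: add 14, 18.
From 18 via lambda: add 15.
From 15 via lambda: add 10.
From 10 via lambda: add 8.
No new states can be added; the closed set is {3, 5, 6, 7, 8, 9, 10, 13, 14, 15, 17, 18}.

{3, 5, 6, 7, 8, 9, 10, 13, 14, 15, 17, 18}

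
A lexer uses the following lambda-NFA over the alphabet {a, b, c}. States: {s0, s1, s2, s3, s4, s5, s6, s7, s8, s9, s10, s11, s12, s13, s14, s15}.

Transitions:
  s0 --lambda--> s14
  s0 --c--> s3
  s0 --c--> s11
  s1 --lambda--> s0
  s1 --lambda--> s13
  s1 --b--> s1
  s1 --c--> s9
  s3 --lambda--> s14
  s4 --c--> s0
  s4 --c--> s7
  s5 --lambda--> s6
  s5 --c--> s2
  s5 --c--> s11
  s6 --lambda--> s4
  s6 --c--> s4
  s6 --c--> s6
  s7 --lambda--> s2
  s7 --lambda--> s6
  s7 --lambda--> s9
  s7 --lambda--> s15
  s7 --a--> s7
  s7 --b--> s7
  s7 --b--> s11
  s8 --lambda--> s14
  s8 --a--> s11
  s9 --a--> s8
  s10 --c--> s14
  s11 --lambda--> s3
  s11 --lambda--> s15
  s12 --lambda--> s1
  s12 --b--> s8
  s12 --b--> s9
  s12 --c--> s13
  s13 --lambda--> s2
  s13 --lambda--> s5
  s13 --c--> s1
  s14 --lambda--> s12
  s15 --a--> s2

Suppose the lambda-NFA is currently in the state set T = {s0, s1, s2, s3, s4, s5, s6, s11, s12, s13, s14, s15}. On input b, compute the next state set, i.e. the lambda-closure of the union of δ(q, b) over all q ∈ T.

s1 on b → {s1}.
s12 on b → {s8, s9}.
No b-transition from s0, s2, s3, s4, s5, s6, s11, s13, s14, s15.
Union after reading b: {s1, s8, s9}.
Now take the lambda-closure:
From s1 via lambda: add s0, s13.
From s8 via lambda: add s14.
From s13 via lambda: add s2, s5.
From s14 via lambda: add s12.
From s5 via lambda: add s6.
From s6 via lambda: add s4.
No new states can be added; the closed set is {s0, s1, s2, s4, s5, s6, s8, s9, s12, s13, s14}.

{s0, s1, s2, s4, s5, s6, s8, s9, s12, s13, s14}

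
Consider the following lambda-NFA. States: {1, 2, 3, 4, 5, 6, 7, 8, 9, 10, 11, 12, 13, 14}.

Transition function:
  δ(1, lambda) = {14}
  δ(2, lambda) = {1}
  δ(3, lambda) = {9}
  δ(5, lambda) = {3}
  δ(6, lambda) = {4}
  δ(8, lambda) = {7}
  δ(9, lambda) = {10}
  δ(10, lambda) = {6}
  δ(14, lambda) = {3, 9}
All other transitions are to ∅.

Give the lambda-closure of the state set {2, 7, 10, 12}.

{1, 2, 3, 4, 6, 7, 9, 10, 12, 14}

Start with {2, 7, 10, 12}.
From 2 via lambda: add 1.
From 10 via lambda: add 6.
From 1 via lambda: add 14.
From 6 via lambda: add 4.
From 14 via lambda: add 3, 9.
No new states can be added; the closed set is {1, 2, 3, 4, 6, 7, 9, 10, 12, 14}.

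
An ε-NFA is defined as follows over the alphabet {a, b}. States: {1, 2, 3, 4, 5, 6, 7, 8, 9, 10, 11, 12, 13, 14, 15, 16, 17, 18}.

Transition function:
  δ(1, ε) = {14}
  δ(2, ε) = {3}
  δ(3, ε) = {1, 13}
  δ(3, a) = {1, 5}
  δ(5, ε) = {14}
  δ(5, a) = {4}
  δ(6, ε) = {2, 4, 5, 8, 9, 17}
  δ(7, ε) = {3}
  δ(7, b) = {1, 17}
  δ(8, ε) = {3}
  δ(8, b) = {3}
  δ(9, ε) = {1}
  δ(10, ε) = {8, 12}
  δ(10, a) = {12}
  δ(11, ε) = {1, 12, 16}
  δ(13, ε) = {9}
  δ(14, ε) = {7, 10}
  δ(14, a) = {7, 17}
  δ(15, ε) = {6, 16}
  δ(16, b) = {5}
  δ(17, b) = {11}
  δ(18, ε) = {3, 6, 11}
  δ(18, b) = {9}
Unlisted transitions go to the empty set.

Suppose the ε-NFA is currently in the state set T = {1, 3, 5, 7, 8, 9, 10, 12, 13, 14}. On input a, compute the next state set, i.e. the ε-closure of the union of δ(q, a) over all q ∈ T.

{1, 3, 4, 5, 7, 8, 9, 10, 12, 13, 14, 17}

3 on a → {1, 5}.
5 on a → {4}.
10 on a → {12}.
14 on a → {7, 17}.
No a-transition from 1, 7, 8, 9, 12, 13.
Union after reading a: {1, 4, 5, 7, 12, 17}.
Now take the ε-closure:
From 1 via ε: add 14.
From 7 via ε: add 3.
From 3 via ε: add 13.
From 14 via ε: add 10.
From 10 via ε: add 8.
From 13 via ε: add 9.
No new states can be added; the closed set is {1, 3, 4, 5, 7, 8, 9, 10, 12, 13, 14, 17}.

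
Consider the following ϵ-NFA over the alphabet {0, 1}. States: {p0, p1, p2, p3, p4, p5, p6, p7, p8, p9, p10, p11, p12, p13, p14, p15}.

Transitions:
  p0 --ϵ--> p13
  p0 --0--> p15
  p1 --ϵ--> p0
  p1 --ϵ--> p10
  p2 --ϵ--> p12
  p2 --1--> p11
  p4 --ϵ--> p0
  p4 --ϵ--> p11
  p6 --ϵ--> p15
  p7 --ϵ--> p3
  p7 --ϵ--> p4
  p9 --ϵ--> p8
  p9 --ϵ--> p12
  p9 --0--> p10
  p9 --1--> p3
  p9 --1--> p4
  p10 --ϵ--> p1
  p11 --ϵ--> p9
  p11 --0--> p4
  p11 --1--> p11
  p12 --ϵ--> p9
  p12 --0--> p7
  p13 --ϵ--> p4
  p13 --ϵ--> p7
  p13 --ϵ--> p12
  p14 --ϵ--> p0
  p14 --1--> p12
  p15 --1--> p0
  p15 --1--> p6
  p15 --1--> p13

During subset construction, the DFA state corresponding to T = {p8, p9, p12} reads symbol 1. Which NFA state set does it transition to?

{p0, p3, p4, p7, p8, p9, p11, p12, p13}

p9 on 1 → {p3, p4}.
No 1-transition from p8, p12.
Union after reading 1: {p3, p4}.
Now take the ϵ-closure:
From p4 via ϵ: add p0, p11.
From p0 via ϵ: add p13.
From p11 via ϵ: add p9.
From p9 via ϵ: add p8, p12.
From p13 via ϵ: add p7.
No new states can be added; the closed set is {p0, p3, p4, p7, p8, p9, p11, p12, p13}.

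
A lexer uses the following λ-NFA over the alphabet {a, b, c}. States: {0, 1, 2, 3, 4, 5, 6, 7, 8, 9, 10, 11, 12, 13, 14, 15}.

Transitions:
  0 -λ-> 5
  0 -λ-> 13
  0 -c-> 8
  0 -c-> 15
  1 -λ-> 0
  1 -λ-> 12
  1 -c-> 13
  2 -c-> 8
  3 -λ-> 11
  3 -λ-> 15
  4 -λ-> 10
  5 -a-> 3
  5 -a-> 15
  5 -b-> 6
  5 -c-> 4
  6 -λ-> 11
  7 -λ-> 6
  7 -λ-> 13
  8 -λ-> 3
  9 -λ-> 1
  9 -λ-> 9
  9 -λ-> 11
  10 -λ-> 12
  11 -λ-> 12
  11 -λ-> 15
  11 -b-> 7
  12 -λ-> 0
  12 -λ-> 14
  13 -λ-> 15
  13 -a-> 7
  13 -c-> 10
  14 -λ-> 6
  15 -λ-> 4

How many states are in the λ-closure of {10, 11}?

10

Start with {10, 11}.
From 10 via λ: add 12.
From 11 via λ: add 15.
From 12 via λ: add 0, 14.
From 15 via λ: add 4.
From 0 via λ: add 5, 13.
From 14 via λ: add 6.
λ-closure = {0, 4, 5, 6, 10, 11, 12, 13, 14, 15}, which has 10 states.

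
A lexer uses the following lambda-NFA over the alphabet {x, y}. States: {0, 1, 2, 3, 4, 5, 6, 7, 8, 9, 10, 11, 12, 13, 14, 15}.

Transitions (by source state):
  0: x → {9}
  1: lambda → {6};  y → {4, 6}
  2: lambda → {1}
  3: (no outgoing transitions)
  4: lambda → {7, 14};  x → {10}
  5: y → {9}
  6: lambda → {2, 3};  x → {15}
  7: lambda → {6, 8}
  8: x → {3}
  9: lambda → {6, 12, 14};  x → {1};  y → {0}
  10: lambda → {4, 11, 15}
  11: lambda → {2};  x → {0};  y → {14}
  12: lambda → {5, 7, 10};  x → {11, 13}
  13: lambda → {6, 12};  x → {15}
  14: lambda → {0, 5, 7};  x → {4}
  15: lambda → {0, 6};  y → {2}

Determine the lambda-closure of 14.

{0, 1, 2, 3, 5, 6, 7, 8, 14}

Start with {14}.
From 14 via lambda: add 0, 5, 7.
From 7 via lambda: add 6, 8.
From 6 via lambda: add 2, 3.
From 2 via lambda: add 1.
No new states can be added; the closed set is {0, 1, 2, 3, 5, 6, 7, 8, 14}.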